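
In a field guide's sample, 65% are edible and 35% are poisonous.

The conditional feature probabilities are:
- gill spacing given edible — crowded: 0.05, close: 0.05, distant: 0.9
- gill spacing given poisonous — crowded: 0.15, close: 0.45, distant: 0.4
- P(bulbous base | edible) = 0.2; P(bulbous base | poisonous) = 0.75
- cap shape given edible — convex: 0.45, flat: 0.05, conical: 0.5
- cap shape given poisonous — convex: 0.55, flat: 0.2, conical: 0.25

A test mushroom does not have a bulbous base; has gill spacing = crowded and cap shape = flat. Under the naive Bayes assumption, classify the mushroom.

poisonous

edible: 0.65 × 0.05 × (1−0.2) × 0.05 = 0.0013
poisonous: 0.35 × 0.15 × (1−0.75) × 0.2 = 0.002625
Highest score → poisonous.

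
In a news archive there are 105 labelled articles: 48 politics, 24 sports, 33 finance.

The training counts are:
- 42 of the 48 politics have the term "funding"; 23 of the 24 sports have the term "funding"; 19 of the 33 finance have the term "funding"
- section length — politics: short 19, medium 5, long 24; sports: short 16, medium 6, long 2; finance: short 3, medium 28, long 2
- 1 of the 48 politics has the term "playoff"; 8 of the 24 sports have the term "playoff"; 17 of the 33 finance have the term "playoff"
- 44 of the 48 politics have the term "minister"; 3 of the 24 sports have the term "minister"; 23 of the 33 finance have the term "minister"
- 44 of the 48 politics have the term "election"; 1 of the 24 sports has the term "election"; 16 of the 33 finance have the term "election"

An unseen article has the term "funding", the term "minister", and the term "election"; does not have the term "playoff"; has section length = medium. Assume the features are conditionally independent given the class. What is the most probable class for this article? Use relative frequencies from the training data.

politics

politics: (48/105) × (42/48) × (5/48) × (47/48) × (44/48) × (44/48) ≈ 0.0342822
sports: (24/105) × (23/24) × (6/24) × (16/24) × (3/24) × (1/24) ≈ 0.000190146
finance: (33/105) × (19/33) × (28/33) × (16/33) × (23/33) × (16/33) ≈ 0.0251556
Highest score → politics.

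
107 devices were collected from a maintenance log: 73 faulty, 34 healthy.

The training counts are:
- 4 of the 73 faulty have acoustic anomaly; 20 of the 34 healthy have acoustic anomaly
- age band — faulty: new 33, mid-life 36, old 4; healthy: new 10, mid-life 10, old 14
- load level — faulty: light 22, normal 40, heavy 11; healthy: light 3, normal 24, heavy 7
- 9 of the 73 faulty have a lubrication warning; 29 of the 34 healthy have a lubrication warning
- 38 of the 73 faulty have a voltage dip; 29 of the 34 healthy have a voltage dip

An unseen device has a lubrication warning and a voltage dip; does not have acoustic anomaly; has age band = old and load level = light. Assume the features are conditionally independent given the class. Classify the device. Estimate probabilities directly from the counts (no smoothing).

healthy

faulty: (73/107) × (69/73) × (4/73) × (22/73) × (9/73) × (38/73) ≈ 0.000683412
healthy: (34/107) × (14/34) × (14/34) × (3/34) × (29/34) × (29/34) ≈ 0.00345839
Highest score → healthy.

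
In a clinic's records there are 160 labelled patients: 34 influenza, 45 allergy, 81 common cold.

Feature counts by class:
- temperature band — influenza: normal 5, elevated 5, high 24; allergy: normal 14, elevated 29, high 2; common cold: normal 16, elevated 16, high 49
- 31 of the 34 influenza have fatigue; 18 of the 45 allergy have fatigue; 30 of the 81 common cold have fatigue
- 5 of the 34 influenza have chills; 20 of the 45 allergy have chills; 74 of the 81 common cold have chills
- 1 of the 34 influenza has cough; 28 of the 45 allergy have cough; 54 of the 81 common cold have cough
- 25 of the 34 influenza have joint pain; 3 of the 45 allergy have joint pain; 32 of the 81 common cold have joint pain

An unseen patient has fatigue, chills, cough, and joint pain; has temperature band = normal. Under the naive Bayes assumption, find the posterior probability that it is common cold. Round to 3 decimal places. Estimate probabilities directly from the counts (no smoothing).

influenza: (34/160) × (5/34) × (31/34) × (5/34) × (1/34) × (25/34) ≈ 0.0000906162
allergy: (45/160) × (14/45) × (18/45) × (20/45) × (28/45) × (3/45) ≈ 0.000645267
common cold: (81/160) × (16/81) × (30/81) × (74/81) × (54/81) × (32/81) ≈ 0.00891162
P(common cold | x) = 0.00891162 / 0.0096475032 ≈ 0.924

0.924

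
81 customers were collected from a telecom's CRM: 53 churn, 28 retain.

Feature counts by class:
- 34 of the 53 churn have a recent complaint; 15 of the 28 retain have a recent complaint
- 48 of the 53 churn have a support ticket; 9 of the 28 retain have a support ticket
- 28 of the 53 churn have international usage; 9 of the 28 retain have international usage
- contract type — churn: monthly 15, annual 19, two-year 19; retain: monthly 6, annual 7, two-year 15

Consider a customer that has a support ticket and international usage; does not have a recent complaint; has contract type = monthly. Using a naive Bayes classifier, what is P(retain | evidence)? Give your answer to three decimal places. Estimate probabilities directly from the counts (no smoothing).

churn: (53/81) × (19/53) × (48/53) × (28/53) × (15/53) ≈ 0.0317637
retain: (28/81) × (13/28) × (9/28) × (9/28) × (6/28) ≈ 0.00355321
P(retain | x) = 0.00355321 / 0.03531691 ≈ 0.101

0.101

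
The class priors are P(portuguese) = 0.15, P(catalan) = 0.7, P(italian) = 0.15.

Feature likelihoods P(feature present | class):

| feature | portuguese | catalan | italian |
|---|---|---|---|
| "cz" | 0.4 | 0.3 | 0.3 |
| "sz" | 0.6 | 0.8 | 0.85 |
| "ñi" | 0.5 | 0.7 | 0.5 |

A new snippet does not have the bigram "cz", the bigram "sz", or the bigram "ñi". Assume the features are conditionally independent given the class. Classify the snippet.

catalan

portuguese: 0.15 × (1−0.4) × (1−0.6) × (1−0.5) = 0.018
catalan: 0.7 × (1−0.3) × (1−0.8) × (1−0.7) = 0.0294
italian: 0.15 × (1−0.3) × (1−0.85) × (1−0.5) = 0.007875
Highest score → catalan.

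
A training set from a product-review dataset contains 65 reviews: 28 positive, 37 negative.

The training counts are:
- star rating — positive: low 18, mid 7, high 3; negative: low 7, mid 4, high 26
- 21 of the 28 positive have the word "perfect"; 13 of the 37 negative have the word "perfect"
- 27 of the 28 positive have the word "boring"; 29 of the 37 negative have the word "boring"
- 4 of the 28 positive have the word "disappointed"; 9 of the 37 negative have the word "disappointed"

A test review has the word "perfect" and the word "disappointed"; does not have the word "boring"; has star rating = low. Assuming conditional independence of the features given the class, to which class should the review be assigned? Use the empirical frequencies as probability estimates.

positive: (28/65) × (18/28) × (21/28) × (1/28) × (4/28) ≈ 0.00105965
negative: (37/65) × (7/37) × (13/37) × (8/37) × (9/37) ≈ 0.00199001
Highest score → negative.

negative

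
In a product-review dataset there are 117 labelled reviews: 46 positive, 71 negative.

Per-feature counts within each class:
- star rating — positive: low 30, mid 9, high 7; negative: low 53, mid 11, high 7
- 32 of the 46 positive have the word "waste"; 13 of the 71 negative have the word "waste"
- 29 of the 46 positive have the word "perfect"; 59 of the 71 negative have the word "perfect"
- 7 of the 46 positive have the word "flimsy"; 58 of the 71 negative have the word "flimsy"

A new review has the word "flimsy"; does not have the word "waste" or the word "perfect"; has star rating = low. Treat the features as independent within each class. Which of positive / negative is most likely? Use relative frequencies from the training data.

negative

positive: (46/117) × (30/46) × (14/46) × (17/46) × (7/46) ≈ 0.00438871
negative: (71/117) × (53/71) × (58/71) × (12/71) × (58/71) ≈ 0.0510919
Highest score → negative.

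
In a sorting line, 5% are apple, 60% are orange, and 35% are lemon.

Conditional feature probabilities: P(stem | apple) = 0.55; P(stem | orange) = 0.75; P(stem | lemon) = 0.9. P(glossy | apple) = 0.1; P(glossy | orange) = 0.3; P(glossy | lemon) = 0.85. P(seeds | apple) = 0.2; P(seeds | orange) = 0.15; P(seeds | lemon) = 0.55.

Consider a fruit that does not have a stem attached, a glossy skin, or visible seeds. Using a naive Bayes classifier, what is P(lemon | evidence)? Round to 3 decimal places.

apple: 0.05 × (1−0.55) × (1−0.1) × (1−0.2) = 0.0162
orange: 0.6 × (1−0.75) × (1−0.3) × (1−0.15) = 0.08925
lemon: 0.35 × (1−0.9) × (1−0.85) × (1−0.55) = 0.0023625
P(lemon | x) = 0.0023625 / 0.1078125 ≈ 0.022

0.022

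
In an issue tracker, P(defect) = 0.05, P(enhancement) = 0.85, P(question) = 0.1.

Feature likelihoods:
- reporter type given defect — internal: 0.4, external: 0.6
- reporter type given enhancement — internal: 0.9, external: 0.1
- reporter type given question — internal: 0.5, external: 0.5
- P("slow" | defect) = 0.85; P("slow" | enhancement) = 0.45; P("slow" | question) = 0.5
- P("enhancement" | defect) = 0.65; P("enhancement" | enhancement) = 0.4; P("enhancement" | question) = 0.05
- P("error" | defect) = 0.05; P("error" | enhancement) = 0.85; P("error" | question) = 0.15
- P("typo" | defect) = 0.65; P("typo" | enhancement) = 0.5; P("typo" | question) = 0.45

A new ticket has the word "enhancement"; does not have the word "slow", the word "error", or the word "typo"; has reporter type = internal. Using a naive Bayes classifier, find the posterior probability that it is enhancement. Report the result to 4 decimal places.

0.9110

defect: 0.05 × 0.4 × (1−0.85) × 0.65 × (1−0.05) × (1−0.65) = 0.000648375
enhancement: 0.85 × 0.9 × (1−0.45) × 0.4 × (1−0.85) × (1−0.5) = 0.0126225
question: 0.1 × 0.5 × (1−0.5) × 0.05 × (1−0.15) × (1−0.45) = 0.000584375
P(enhancement | x) = 0.0126225 / 0.01385525 ≈ 0.9110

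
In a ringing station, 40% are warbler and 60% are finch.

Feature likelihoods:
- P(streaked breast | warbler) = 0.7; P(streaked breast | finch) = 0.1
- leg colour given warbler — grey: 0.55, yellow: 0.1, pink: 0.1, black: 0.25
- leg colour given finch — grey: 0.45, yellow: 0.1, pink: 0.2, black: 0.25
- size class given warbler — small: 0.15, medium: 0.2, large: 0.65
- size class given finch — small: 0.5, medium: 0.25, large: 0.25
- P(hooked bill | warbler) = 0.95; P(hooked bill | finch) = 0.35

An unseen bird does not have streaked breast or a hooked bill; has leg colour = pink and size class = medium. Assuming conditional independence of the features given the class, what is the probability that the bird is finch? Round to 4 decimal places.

0.9932

warbler: 0.4 × (1−0.7) × 0.1 × 0.2 × (1−0.95) = 0.00012
finch: 0.6 × (1−0.1) × 0.2 × 0.25 × (1−0.35) = 0.01755
P(finch | x) = 0.01755 / 0.01767 ≈ 0.9932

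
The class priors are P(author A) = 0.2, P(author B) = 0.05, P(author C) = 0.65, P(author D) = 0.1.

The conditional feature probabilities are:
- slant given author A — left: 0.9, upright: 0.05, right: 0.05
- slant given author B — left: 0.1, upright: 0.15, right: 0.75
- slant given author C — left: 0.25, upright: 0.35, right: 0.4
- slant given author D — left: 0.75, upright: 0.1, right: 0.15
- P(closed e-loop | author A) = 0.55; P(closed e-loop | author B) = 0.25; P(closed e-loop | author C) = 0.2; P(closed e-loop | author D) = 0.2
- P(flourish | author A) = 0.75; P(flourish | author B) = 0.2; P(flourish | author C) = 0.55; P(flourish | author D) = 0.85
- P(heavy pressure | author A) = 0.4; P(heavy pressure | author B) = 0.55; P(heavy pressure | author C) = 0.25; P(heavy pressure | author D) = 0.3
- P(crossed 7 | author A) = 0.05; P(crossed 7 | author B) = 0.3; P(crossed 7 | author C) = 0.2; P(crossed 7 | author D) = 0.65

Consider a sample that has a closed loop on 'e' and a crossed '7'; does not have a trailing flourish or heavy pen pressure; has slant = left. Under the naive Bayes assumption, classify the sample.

author A: 0.2 × 0.9 × 0.55 × (1−0.75) × (1−0.4) × 0.05 = 0.0007425
author B: 0.05 × 0.1 × 0.25 × (1−0.2) × (1−0.55) × 0.3 = 0.000135
author C: 0.65 × 0.25 × 0.2 × (1−0.55) × (1−0.25) × 0.2 = 0.00219375
author D: 0.1 × 0.75 × 0.2 × (1−0.85) × (1−0.3) × 0.65 = 0.00102375
Highest score → author C.

author C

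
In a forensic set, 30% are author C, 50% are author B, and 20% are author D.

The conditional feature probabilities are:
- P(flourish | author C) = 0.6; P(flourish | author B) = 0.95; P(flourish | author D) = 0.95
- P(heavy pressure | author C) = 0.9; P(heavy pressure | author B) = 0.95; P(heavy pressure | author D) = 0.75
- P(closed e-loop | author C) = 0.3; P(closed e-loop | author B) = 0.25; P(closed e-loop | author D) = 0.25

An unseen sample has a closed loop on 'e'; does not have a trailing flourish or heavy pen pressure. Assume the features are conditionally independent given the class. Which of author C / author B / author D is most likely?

author C: 0.3 × (1−0.6) × (1−0.9) × 0.3 = 0.0036
author B: 0.5 × (1−0.95) × (1−0.95) × 0.25 = 0.0003125
author D: 0.2 × (1−0.95) × (1−0.75) × 0.25 = 0.000625
Highest score → author C.

author C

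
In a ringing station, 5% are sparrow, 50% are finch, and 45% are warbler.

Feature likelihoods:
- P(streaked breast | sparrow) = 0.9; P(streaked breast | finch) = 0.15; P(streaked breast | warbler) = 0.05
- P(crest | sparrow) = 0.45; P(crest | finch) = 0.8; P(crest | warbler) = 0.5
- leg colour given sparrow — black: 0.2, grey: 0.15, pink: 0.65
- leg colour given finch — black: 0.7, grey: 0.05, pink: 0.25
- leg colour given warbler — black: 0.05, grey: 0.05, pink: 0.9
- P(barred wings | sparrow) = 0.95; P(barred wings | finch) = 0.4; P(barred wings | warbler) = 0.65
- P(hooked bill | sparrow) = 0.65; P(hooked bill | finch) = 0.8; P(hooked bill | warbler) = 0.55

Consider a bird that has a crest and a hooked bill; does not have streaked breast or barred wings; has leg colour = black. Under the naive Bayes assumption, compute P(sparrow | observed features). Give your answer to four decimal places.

sparrow: 0.05 × (1−0.9) × 0.45 × 0.2 × (1−0.95) × 0.65 = 0.000014625
finch: 0.5 × (1−0.15) × 0.8 × 0.7 × (1−0.4) × 0.8 = 0.11424
warbler: 0.45 × (1−0.05) × 0.5 × 0.05 × (1−0.65) × 0.55 = 0.00205734375
P(sparrow | x) = 0.000014625 / 0.11631196875 ≈ 0.0001

0.0001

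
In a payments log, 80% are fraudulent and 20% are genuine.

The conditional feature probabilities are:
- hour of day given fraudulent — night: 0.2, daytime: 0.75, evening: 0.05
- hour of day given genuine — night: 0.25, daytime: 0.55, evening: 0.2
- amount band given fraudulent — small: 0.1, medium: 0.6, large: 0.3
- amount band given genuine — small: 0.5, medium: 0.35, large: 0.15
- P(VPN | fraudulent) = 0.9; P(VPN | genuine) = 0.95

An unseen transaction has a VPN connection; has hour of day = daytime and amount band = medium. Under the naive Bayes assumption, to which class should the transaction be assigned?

fraudulent

fraudulent: 0.8 × 0.75 × 0.6 × 0.9 = 0.324
genuine: 0.2 × 0.55 × 0.35 × 0.95 = 0.036575
Highest score → fraudulent.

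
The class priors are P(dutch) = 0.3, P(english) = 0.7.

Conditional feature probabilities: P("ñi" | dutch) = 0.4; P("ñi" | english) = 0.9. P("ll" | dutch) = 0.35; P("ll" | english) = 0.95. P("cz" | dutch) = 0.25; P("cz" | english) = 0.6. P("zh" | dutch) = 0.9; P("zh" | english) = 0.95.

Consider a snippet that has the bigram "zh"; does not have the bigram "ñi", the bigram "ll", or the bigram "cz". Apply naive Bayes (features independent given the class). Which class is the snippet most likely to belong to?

dutch: 0.3 × (1−0.4) × (1−0.35) × (1−0.25) × 0.9 = 0.078975
english: 0.7 × (1−0.9) × (1−0.95) × (1−0.6) × 0.95 = 0.00133
Highest score → dutch.

dutch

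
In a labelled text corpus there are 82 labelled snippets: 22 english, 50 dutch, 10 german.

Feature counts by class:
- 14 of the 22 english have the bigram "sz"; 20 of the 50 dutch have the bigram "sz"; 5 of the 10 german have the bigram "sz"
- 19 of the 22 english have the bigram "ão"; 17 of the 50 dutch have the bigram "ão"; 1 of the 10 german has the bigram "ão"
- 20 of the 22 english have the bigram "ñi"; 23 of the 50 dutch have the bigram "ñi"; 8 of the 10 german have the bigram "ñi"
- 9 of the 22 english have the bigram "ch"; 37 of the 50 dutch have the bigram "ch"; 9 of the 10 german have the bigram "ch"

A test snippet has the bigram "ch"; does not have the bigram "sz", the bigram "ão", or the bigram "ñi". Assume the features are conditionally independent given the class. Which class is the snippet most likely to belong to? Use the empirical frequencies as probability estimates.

dutch

english: (22/82) × (8/22) × (3/22) × (2/22) × (9/22) ≈ 0.000494768
dutch: (50/82) × (30/50) × (33/50) × (27/50) × (37/50) ≈ 0.0964888
german: (10/82) × (5/10) × (9/10) × (2/10) × (9/10) ≈ 0.00987805
Highest score → dutch.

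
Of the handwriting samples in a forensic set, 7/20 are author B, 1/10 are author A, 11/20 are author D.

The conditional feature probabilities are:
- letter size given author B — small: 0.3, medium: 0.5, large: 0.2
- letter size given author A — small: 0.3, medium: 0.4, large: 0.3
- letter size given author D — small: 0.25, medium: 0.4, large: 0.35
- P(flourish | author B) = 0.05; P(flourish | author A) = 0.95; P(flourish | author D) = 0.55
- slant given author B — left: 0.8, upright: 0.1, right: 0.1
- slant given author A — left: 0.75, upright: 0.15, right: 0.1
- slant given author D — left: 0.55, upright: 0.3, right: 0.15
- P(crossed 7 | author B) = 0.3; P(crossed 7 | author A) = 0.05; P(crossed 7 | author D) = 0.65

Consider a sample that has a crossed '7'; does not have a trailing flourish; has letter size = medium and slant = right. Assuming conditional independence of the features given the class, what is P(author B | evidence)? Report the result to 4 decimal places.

author B: 0.35 × 0.5 × (1−0.05) × 0.1 × 0.3 = 0.0049875
author A: 0.1 × 0.4 × (1−0.95) × 0.1 × 0.05 = 0.00001
author D: 0.55 × 0.4 × (1−0.55) × 0.15 × 0.65 = 0.0096525
P(author B | x) = 0.0049875 / 0.01465 ≈ 0.3404

0.3404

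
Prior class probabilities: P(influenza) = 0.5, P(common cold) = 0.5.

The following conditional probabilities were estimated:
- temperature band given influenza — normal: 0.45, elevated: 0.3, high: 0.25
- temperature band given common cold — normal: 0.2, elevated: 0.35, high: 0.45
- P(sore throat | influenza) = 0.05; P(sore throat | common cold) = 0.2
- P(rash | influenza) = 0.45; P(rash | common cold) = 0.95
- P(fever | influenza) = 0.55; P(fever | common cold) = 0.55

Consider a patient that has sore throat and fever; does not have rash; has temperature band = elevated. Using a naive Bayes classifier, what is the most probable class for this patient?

influenza: 0.5 × 0.3 × 0.05 × (1−0.45) × 0.55 = 0.00226875
common cold: 0.5 × 0.35 × 0.2 × (1−0.95) × 0.55 = 0.0009625
Highest score → influenza.

influenza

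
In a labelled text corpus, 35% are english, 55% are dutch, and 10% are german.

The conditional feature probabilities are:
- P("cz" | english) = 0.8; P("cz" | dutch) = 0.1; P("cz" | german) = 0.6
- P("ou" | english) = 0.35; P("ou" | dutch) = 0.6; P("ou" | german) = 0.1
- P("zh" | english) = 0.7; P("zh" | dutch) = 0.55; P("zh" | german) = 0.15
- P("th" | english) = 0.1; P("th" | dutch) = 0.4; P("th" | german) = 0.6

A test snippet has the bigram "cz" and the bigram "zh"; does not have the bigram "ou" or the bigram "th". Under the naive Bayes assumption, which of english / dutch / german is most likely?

english: 0.35 × 0.8 × (1−0.35) × 0.7 × (1−0.1) = 0.11466
dutch: 0.55 × 0.1 × (1−0.6) × 0.55 × (1−0.4) = 0.00726
german: 0.1 × 0.6 × (1−0.1) × 0.15 × (1−0.6) = 0.00324
Highest score → english.

english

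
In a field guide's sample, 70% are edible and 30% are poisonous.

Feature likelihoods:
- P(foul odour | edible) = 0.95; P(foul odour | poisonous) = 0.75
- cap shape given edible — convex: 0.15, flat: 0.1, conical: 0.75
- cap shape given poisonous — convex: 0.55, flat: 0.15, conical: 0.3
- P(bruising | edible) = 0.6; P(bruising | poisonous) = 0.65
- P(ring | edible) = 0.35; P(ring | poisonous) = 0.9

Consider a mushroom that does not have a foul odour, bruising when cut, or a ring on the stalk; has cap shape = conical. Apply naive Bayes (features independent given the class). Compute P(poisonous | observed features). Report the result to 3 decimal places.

edible: 0.7 × (1−0.95) × 0.75 × (1−0.6) × (1−0.35) = 0.006825
poisonous: 0.3 × (1−0.75) × 0.3 × (1−0.65) × (1−0.9) = 0.0007875
P(poisonous | x) = 0.0007875 / 0.0076125 ≈ 0.103

0.103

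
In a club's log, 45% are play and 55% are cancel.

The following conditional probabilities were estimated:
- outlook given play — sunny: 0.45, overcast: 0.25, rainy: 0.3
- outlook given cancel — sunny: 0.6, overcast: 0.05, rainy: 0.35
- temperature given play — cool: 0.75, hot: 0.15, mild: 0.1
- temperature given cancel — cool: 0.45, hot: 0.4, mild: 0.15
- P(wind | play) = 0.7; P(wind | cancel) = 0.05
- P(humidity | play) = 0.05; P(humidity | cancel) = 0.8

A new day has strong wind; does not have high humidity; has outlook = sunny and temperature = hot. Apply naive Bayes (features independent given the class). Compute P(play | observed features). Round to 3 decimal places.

0.939

play: 0.45 × 0.45 × 0.15 × 0.7 × (1−0.05) = 0.020199375
cancel: 0.55 × 0.6 × 0.4 × 0.05 × (1−0.8) = 0.00132
P(play | x) = 0.020199375 / 0.021519375 ≈ 0.939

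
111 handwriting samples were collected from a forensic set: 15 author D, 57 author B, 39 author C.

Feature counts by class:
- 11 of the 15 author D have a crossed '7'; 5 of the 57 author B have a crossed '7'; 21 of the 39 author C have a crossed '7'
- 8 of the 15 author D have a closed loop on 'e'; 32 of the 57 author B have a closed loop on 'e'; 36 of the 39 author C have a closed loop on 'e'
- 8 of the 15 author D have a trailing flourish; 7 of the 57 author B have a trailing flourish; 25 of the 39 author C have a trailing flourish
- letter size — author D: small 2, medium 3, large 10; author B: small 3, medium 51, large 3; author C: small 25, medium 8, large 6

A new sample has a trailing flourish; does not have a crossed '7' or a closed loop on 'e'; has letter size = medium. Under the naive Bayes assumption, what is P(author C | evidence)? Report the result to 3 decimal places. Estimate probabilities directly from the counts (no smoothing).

author D: (15/111) × (4/15) × (7/15) × (8/15) × (3/15) ≈ 0.00179379
author B: (57/111) × (52/57) × (25/57) × (7/57) × (51/57) ≈ 0.0225769
author C: (39/111) × (18/39) × (3/39) × (25/39) × (8/39) ≈ 0.00164024
P(author C | x) = 0.00164024 / 0.02601093 ≈ 0.063

0.063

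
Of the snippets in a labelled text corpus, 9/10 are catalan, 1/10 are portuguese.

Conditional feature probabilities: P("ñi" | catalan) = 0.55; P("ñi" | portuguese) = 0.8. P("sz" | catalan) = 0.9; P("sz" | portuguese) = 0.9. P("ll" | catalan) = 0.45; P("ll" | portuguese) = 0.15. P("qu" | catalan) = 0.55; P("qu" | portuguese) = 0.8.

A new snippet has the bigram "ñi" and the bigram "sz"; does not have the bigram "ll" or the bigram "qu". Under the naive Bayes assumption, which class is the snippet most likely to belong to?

catalan: 0.9 × 0.55 × 0.9 × (1−0.45) × (1−0.55) = 0.11026125
portuguese: 0.1 × 0.8 × 0.9 × (1−0.15) × (1−0.8) = 0.01224
Highest score → catalan.

catalan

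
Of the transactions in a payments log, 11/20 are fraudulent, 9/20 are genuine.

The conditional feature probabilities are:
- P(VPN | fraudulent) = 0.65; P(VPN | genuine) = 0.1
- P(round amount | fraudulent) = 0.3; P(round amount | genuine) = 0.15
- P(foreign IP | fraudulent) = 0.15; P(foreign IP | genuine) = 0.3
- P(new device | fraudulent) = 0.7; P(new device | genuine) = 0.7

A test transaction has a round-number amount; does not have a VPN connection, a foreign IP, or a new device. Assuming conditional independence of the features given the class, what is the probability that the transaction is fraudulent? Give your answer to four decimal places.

fraudulent: 0.55 × (1−0.65) × 0.3 × (1−0.15) × (1−0.7) = 0.01472625
genuine: 0.45 × (1−0.1) × 0.15 × (1−0.3) × (1−0.7) = 0.0127575
P(fraudulent | x) = 0.01472625 / 0.02748375 ≈ 0.5358

0.5358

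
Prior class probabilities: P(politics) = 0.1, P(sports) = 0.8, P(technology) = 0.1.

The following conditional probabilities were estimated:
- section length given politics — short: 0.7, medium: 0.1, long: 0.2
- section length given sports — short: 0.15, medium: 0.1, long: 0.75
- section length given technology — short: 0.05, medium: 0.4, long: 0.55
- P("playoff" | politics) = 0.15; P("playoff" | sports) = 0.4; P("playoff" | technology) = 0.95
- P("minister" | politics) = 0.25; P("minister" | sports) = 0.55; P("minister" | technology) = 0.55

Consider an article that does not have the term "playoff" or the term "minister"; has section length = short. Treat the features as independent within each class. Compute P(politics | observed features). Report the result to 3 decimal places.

politics: 0.1 × 0.7 × (1−0.15) × (1−0.25) = 0.044625
sports: 0.8 × 0.15 × (1−0.4) × (1−0.55) = 0.0324
technology: 0.1 × 0.05 × (1−0.95) × (1−0.55) = 0.0001125
P(politics | x) = 0.044625 / 0.0771375 ≈ 0.579

0.579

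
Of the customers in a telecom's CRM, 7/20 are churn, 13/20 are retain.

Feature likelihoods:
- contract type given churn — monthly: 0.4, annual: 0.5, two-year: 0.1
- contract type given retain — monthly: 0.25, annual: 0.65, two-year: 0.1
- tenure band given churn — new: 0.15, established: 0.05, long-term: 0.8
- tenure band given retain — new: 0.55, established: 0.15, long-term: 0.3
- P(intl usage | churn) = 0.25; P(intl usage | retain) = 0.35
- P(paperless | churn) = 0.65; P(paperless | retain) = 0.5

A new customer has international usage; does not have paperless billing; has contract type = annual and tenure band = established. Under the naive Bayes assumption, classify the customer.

retain

churn: 0.35 × 0.5 × 0.05 × 0.25 × (1−0.65) = 0.000765625
retain: 0.65 × 0.65 × 0.15 × 0.35 × (1−0.5) = 0.011090625
Highest score → retain.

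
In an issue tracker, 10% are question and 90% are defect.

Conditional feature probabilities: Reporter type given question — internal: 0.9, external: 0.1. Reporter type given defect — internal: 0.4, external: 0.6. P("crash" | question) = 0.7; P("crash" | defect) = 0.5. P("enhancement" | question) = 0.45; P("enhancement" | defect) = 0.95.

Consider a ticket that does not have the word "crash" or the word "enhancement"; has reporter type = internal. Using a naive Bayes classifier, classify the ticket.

question

question: 0.1 × 0.9 × (1−0.7) × (1−0.45) = 0.01485
defect: 0.9 × 0.4 × (1−0.5) × (1−0.95) = 0.009
Highest score → question.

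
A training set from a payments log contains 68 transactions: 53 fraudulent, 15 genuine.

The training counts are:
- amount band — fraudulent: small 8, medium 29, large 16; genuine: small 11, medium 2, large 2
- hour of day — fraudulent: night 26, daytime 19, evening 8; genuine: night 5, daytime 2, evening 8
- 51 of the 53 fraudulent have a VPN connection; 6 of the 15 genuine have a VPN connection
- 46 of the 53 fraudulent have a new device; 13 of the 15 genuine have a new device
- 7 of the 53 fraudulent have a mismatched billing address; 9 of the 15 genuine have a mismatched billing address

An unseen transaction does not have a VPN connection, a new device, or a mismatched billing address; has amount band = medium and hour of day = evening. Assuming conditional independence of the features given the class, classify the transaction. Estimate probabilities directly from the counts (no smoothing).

fraudulent: (53/68) × (29/53) × (8/53) × (2/53) × (7/53) × (46/53) ≈ 0.000278459
genuine: (15/68) × (2/15) × (8/15) × (9/15) × (2/15) × (6/15) ≈ 0.000501961
Highest score → genuine.

genuine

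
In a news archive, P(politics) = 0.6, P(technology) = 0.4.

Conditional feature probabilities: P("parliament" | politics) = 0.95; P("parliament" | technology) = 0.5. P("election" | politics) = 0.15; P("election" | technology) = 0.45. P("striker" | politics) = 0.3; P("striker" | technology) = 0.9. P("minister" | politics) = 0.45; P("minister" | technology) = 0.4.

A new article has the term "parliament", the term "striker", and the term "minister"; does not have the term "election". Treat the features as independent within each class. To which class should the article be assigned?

politics: 0.6 × 0.95 × (1−0.15) × 0.3 × 0.45 = 0.0654075
technology: 0.4 × 0.5 × (1−0.45) × 0.9 × 0.4 = 0.0396
Highest score → politics.

politics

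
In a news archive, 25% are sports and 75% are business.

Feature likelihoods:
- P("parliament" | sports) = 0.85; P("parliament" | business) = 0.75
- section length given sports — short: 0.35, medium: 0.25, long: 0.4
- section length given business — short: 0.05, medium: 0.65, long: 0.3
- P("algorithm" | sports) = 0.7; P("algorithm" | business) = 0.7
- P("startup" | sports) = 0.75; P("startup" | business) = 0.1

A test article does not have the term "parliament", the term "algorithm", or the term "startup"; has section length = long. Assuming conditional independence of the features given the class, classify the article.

business

sports: 0.25 × (1−0.85) × 0.4 × (1−0.7) × (1−0.75) = 0.001125
business: 0.75 × (1−0.75) × 0.3 × (1−0.7) × (1−0.1) = 0.0151875
Highest score → business.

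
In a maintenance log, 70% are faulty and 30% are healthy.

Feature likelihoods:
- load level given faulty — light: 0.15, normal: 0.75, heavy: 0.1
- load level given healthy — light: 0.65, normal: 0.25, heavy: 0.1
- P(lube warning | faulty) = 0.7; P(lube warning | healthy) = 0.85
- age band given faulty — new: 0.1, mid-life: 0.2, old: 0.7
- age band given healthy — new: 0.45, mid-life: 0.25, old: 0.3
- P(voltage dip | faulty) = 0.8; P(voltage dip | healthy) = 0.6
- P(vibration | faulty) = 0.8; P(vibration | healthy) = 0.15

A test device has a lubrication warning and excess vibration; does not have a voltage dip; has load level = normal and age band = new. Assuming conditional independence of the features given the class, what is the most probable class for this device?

faulty

faulty: 0.7 × 0.75 × 0.7 × 0.1 × (1−0.8) × 0.8 = 0.00588
healthy: 0.3 × 0.25 × 0.85 × 0.45 × (1−0.6) × 0.15 = 0.00172125
Highest score → faulty.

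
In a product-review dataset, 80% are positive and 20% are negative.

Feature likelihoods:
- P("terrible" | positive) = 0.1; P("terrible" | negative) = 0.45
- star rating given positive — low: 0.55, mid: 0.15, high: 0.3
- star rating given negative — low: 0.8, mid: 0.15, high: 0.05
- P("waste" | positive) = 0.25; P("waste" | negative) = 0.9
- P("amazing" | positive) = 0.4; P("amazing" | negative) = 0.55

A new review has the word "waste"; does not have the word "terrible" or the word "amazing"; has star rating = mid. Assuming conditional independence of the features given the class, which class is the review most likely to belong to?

positive

positive: 0.8 × (1−0.1) × 0.15 × 0.25 × (1−0.4) = 0.0162
negative: 0.2 × (1−0.45) × 0.15 × 0.9 × (1−0.55) = 0.0066825
Highest score → positive.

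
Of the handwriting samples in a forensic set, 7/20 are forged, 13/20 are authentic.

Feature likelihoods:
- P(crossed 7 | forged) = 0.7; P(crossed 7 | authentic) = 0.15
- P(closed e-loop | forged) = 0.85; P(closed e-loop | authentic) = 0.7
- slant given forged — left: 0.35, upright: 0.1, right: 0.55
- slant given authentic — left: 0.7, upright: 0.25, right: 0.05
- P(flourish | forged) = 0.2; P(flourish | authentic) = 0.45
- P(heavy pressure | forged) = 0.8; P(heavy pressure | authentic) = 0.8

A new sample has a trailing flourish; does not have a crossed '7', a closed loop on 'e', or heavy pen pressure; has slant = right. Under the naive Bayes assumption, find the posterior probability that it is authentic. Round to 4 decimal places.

forged: 0.35 × (1−0.7) × (1−0.85) × 0.55 × 0.2 × (1−0.8) = 0.0003465
authentic: 0.65 × (1−0.15) × (1−0.7) × 0.05 × 0.45 × (1−0.8) = 0.000745875
P(authentic | x) = 0.000745875 / 0.001092375 ≈ 0.6828

0.6828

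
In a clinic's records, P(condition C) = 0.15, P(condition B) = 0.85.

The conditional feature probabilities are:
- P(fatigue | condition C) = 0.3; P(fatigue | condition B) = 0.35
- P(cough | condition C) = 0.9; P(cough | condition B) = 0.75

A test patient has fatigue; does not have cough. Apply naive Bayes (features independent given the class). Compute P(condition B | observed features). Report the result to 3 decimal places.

condition C: 0.15 × 0.3 × (1−0.9) = 0.0045
condition B: 0.85 × 0.35 × (1−0.75) = 0.074375
P(condition B | x) = 0.074375 / 0.078875 ≈ 0.943

0.943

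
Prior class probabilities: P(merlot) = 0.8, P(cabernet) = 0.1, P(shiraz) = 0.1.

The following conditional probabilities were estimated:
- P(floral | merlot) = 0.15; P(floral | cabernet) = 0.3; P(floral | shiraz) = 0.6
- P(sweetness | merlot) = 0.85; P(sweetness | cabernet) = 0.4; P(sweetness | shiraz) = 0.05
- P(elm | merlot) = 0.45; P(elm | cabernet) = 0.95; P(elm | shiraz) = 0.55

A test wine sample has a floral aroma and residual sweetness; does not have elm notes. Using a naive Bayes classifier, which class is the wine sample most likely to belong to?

merlot

merlot: 0.8 × 0.15 × 0.85 × (1−0.45) = 0.0561
cabernet: 0.1 × 0.3 × 0.4 × (1−0.95) = 0.0006
shiraz: 0.1 × 0.6 × 0.05 × (1−0.55) = 0.00135
Highest score → merlot.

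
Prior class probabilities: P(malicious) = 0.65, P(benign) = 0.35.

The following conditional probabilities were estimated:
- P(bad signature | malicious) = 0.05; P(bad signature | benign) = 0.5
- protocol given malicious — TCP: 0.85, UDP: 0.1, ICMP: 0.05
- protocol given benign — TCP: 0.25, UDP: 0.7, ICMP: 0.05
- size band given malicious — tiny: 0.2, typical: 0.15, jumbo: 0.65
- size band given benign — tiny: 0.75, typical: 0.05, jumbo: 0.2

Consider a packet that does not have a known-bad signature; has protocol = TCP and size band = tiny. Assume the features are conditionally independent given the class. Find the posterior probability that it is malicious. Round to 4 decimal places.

malicious: 0.65 × (1−0.05) × 0.85 × 0.2 = 0.104975
benign: 0.35 × (1−0.5) × 0.25 × 0.75 = 0.0328125
P(malicious | x) = 0.104975 / 0.1377875 ≈ 0.7619

0.7619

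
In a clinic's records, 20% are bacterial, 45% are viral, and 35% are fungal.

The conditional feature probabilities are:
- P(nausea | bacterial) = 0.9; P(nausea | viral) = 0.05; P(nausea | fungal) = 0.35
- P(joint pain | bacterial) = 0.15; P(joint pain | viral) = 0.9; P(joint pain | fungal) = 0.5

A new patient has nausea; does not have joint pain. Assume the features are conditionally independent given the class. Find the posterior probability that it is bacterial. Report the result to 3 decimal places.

bacterial: 0.2 × 0.9 × (1−0.15) = 0.153
viral: 0.45 × 0.05 × (1−0.9) = 0.00225
fungal: 0.35 × 0.35 × (1−0.5) = 0.06125
P(bacterial | x) = 0.153 / 0.2165 ≈ 0.707

0.707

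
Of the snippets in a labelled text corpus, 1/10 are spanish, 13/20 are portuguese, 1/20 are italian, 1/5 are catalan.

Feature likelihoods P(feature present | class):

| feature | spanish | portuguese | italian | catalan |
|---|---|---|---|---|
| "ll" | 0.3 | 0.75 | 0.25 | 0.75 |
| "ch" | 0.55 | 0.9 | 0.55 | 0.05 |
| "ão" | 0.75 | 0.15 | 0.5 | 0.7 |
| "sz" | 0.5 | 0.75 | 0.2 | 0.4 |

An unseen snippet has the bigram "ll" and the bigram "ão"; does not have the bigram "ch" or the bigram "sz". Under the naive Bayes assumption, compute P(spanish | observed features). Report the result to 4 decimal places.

0.0734

spanish: 0.1 × 0.3 × (1−0.55) × 0.75 × (1−0.5) = 0.0050625
portuguese: 0.65 × 0.75 × (1−0.9) × 0.15 × (1−0.75) = 0.001828125
italian: 0.05 × 0.25 × (1−0.55) × 0.5 × (1−0.2) = 0.00225
catalan: 0.2 × 0.75 × (1−0.05) × 0.7 × (1−0.4) = 0.05985
P(spanish | x) = 0.0050625 / 0.068990625 ≈ 0.0734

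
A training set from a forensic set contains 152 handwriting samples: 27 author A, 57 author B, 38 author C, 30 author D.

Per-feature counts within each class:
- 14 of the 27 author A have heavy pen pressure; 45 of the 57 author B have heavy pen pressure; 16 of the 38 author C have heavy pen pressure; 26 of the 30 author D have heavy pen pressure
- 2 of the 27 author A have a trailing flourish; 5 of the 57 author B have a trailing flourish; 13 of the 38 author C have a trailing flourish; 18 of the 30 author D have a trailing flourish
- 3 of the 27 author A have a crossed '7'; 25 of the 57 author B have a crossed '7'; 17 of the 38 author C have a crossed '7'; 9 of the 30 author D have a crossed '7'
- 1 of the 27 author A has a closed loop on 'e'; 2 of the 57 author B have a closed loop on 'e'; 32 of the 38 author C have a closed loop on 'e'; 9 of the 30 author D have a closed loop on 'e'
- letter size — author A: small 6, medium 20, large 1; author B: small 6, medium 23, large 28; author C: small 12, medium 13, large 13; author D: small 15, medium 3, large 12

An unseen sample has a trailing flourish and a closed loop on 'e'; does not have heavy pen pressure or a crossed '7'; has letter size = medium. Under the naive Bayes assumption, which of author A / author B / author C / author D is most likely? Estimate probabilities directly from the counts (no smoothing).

author C

author A: (27/152) × (13/27) × (2/27) × (24/27) × (1/27) × (20/27) ≈ 0.000154496
author B: (57/152) × (12/57) × (5/57) × (32/57) × (2/57) × (23/57) ≈ 0.0000550448
author C: (38/152) × (22/38) × (13/38) × (21/38) × (32/38) × (13/38) ≈ 0.00788317
author D: (30/152) × (4/30) × (18/30) × (21/30) × (9/30) × (3/30) ≈ 0.000331579
Highest score → author C.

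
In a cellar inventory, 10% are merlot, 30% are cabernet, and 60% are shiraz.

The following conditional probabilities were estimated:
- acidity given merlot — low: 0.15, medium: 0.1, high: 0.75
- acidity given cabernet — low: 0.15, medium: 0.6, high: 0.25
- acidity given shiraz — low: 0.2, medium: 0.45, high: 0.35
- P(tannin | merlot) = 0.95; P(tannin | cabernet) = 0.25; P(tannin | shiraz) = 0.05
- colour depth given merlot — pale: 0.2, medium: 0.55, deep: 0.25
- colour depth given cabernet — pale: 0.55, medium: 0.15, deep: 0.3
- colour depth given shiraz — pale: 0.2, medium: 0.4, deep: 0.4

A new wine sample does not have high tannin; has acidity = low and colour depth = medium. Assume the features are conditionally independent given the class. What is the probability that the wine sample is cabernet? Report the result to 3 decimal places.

0.099

merlot: 0.1 × 0.15 × (1−0.95) × 0.55 = 0.0004125
cabernet: 0.3 × 0.15 × (1−0.25) × 0.15 = 0.0050625
shiraz: 0.6 × 0.2 × (1−0.05) × 0.4 = 0.0456
P(cabernet | x) = 0.0050625 / 0.051075 ≈ 0.099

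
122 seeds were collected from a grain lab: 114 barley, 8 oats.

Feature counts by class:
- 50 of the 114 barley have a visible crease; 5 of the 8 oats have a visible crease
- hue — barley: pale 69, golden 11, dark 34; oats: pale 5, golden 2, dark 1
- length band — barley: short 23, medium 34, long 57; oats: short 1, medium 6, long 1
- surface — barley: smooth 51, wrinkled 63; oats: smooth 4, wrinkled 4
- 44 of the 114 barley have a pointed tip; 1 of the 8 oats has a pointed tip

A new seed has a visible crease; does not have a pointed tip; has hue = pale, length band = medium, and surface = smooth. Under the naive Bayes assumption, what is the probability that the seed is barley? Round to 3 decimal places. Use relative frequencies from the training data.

0.707

barley: (114/122) × (50/114) × (69/114) × (34/114) × (51/114) × (70/114) ≈ 0.020323
oats: (8/122) × (5/8) × (5/8) × (6/8) × (4/8) × (7/8) ≈ 0.00840484
P(barley | x) = 0.020323 / 0.02872784 ≈ 0.707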